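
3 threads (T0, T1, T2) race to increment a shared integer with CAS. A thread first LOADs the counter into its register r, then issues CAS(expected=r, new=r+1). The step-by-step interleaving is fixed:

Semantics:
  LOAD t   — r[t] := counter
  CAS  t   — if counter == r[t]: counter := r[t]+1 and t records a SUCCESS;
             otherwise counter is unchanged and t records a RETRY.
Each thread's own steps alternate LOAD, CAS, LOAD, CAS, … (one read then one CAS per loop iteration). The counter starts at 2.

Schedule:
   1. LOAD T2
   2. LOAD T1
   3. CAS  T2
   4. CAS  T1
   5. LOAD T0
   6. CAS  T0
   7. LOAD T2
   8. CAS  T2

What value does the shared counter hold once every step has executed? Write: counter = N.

counter = 5

   1) LOAD T2:  M=2  r_T2=2
   2) LOAD T1:  M=2  r_T1=2
   3) CAS  T2:  M=3  r_T2=2 ✓
   4) CAS  T1:  M=3  r_T1=2 ✗
   5) LOAD T0:  M=3  r_T0=3
   6) CAS  T0:  M=4  r_T0=3 ✓
   7) LOAD T2:  M=4  r_T2=4
   8) CAS  T2:  M=5  r_T2=4 ✓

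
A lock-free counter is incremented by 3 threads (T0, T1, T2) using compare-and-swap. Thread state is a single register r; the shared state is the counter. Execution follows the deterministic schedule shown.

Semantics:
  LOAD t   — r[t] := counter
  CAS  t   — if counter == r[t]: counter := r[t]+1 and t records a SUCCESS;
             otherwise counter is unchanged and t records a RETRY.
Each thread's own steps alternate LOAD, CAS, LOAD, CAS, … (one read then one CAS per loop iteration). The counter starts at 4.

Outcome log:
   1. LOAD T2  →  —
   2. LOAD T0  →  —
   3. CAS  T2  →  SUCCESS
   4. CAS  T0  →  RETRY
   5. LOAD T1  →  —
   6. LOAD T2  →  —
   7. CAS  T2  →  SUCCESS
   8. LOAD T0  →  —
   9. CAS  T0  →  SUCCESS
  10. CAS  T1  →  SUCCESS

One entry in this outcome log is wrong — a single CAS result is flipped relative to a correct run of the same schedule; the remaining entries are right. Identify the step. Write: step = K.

Reference trace:
[1] T2.load  rd  (counter 4, T2.r 4)
[2] T0.load  rd  (counter 4, T0.r 4)
[3] T2.cas  hit  (counter 5, T2.r 4)
[4] T0.cas  miss  (counter 5, T0.r 4)
[5] T1.load  rd  (counter 5, T1.r 5)
[6] T2.load  rd  (counter 5, T2.r 5)
[7] T2.cas  hit  (counter 6, T2.r 5)
[8] T0.load  rd  (counter 6, T0.r 6)
[9] T0.cas  hit  (counter 7, T0.r 6)
[10] T1.cas  miss  (counter 7, T1.r 5)
Flip is step 10.

step = 10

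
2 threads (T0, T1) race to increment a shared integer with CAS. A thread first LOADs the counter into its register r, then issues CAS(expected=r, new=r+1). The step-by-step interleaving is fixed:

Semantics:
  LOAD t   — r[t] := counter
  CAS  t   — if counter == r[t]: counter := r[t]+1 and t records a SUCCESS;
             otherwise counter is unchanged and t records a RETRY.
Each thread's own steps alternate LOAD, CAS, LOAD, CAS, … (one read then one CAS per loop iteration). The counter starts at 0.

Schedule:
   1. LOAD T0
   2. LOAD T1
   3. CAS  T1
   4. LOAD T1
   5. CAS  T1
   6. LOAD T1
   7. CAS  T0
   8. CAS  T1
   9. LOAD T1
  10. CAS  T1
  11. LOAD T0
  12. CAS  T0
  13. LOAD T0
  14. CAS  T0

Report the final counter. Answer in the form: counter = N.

counter = 6

   1) LOAD T0:  M=0  r_T0=0
   2) LOAD T1:  M=0  r_T1=0
   3) CAS  T1:  M=1  r_T1=0 ✓
   4) LOAD T1:  M=1  r_T1=1
   5) CAS  T1:  M=2  r_T1=1 ✓
   6) LOAD T1:  M=2  r_T1=2
   7) CAS  T0:  M=2  r_T0=0 ✗
   8) CAS  T1:  M=3  r_T1=2 ✓
   9) LOAD T1:  M=3  r_T1=3
  10) CAS  T1:  M=4  r_T1=3 ✓
  11) LOAD T0:  M=4  r_T0=4
  12) CAS  T0:  M=5  r_T0=4 ✓
  13) LOAD T0:  M=5  r_T0=5
  14) CAS  T0:  M=6  r_T0=5 ✓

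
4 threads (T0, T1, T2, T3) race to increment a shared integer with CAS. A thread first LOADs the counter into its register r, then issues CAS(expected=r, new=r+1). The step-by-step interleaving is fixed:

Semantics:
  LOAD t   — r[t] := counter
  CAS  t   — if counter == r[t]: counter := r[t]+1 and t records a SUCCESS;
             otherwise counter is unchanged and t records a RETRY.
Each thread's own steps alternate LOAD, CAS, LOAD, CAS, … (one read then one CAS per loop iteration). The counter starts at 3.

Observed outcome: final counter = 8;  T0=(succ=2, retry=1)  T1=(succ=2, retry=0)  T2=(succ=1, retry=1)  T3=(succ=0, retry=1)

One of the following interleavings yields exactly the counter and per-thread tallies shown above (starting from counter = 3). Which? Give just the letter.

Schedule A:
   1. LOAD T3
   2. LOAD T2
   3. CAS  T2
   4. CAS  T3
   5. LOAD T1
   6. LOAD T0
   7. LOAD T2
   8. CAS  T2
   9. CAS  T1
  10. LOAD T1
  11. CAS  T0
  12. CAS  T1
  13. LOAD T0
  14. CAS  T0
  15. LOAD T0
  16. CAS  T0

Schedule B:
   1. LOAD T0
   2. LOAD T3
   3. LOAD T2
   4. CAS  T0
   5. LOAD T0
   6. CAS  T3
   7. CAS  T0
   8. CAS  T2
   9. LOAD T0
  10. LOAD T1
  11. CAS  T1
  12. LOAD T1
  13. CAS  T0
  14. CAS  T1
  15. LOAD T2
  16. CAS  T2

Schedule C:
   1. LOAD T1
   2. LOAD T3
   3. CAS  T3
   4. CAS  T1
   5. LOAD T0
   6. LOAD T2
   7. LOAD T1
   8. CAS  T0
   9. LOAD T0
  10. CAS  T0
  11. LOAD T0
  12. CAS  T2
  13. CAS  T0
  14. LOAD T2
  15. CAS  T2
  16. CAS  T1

B

Simulating candidate B:
1. LOAD T0 → mem=3 r[T0]=3 [LOAD]
2. LOAD T3 → mem=3 r[T3]=3 [LOAD]
3. LOAD T2 → mem=3 r[T2]=3 [LOAD]
4. CAS T0 → mem=4 r[T0]=3 [OK]
5. LOAD T0 → mem=4 r[T0]=4 [LOAD]
6. CAS T3 → mem=4 r[T3]=3 [RETRY]
7. CAS T0 → mem=5 r[T0]=4 [OK]
8. CAS T2 → mem=5 r[T2]=3 [RETRY]
9. LOAD T0 → mem=5 r[T0]=5 [LOAD]
10. LOAD T1 → mem=5 r[T1]=5 [LOAD]
11. CAS T1 → mem=6 r[T1]=5 [OK]
12. LOAD T1 → mem=6 r[T1]=6 [LOAD]
13. CAS T0 → mem=6 r[T0]=5 [RETRY]
14. CAS T1 → mem=7 r[T1]=6 [OK]
15. LOAD T2 → mem=7 r[T2]=7 [LOAD]
16. CAS T2 → mem=8 r[T2]=7 [OK]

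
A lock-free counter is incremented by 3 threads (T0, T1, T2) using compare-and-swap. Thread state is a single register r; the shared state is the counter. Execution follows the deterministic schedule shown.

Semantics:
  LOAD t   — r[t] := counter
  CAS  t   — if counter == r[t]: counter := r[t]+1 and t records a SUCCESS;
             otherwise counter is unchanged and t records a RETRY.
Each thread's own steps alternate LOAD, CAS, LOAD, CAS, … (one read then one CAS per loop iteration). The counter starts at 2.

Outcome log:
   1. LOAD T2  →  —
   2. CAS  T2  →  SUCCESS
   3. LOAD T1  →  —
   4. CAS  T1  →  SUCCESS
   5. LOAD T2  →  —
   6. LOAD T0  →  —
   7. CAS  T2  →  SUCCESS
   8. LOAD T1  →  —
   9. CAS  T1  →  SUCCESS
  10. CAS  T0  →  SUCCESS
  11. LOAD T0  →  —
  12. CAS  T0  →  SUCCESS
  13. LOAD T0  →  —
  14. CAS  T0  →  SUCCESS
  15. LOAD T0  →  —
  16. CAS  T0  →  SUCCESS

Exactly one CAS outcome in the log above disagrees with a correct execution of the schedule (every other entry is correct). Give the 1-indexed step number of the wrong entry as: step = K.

Reference trace:
T2 LOAD — after: cnt=2, r=2 — load
T2 CAS — after: cnt=3, r=2 — ok
T1 LOAD — after: cnt=3, r=3 — load
T1 CAS — after: cnt=4, r=3 — ok
T2 LOAD — after: cnt=4, r=4 — load
T0 LOAD — after: cnt=4, r=4 — load
T2 CAS — after: cnt=5, r=4 — ok
T1 LOAD — after: cnt=5, r=5 — load
T1 CAS — after: cnt=6, r=5 — ok
T0 CAS — after: cnt=6, r=4 — retry
T0 LOAD — after: cnt=6, r=6 — load
T0 CAS — after: cnt=7, r=6 — ok
T0 LOAD — after: cnt=7, r=7 — load
T0 CAS — after: cnt=8, r=7 — ok
T0 LOAD — after: cnt=8, r=8 — load
T0 CAS — after: cnt=9, r=8 — ok
Flip is step 10.

step = 10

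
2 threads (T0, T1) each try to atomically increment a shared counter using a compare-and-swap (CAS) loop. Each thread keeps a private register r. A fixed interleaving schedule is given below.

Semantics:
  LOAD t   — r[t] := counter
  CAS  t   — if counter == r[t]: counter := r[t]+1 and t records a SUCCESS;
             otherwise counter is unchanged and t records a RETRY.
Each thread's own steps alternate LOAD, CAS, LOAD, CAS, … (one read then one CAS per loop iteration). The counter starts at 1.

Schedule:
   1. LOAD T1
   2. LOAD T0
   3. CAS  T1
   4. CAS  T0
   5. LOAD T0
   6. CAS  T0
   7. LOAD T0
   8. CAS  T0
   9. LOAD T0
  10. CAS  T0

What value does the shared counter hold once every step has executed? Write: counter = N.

#1 T1 reads 1
#2 T0 reads 1
#3 T1 CAS(1→2) writes; counter now 2
#4 T0 CAS(1→2) fails; counter now 2
#5 T0 reads 2
#6 T0 CAS(2→3) writes; counter now 3
#7 T0 reads 3
#8 T0 CAS(3→4) writes; counter now 4
#9 T0 reads 4
#10 T0 CAS(4→5) writes; counter now 5

counter = 5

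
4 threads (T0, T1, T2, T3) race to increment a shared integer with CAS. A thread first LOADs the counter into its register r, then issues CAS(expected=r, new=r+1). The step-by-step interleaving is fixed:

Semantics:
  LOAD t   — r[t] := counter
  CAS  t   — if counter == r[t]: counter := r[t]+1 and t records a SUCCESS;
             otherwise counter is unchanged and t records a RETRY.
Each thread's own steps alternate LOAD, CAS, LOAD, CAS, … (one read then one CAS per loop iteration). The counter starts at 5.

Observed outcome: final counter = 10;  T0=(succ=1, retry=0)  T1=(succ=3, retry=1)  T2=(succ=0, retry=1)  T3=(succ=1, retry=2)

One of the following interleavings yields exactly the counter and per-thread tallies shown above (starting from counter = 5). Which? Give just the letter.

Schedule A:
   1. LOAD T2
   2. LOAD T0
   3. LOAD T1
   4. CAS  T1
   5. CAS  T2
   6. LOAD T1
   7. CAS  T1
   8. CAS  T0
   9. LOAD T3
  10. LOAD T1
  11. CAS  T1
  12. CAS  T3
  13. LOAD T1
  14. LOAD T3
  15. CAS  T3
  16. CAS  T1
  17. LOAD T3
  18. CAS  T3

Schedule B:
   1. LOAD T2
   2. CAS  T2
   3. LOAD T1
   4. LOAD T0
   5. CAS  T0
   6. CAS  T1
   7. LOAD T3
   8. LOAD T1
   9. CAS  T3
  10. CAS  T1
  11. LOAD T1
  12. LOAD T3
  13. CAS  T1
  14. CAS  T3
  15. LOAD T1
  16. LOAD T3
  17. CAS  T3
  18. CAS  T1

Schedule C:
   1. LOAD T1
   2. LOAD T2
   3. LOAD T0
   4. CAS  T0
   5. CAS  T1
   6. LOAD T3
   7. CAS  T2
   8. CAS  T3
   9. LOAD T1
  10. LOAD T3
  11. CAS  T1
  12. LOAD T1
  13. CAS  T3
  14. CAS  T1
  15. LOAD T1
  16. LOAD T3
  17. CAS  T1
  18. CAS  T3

Run C:
1. LOAD T1 → mem=5 r[T1]=5 [LOAD]
2. LOAD T2 → mem=5 r[T2]=5 [LOAD]
3. LOAD T0 → mem=5 r[T0]=5 [LOAD]
4. CAS T0 → mem=6 r[T0]=5 [OK]
5. CAS T1 → mem=6 r[T1]=5 [RETRY]
6. LOAD T3 → mem=6 r[T3]=6 [LOAD]
7. CAS T2 → mem=6 r[T2]=5 [RETRY]
8. CAS T3 → mem=7 r[T3]=6 [OK]
9. LOAD T1 → mem=7 r[T1]=7 [LOAD]
10. LOAD T3 → mem=7 r[T3]=7 [LOAD]
11. CAS T1 → mem=8 r[T1]=7 [OK]
12. LOAD T1 → mem=8 r[T1]=8 [LOAD]
13. CAS T3 → mem=8 r[T3]=7 [RETRY]
14. CAS T1 → mem=9 r[T1]=8 [OK]
15. LOAD T1 → mem=9 r[T1]=9 [LOAD]
16. LOAD T3 → mem=9 r[T3]=9 [LOAD]
17. CAS T1 → mem=10 r[T1]=9 [OK]
18. CAS T3 → mem=10 r[T3]=9 [RETRY]

C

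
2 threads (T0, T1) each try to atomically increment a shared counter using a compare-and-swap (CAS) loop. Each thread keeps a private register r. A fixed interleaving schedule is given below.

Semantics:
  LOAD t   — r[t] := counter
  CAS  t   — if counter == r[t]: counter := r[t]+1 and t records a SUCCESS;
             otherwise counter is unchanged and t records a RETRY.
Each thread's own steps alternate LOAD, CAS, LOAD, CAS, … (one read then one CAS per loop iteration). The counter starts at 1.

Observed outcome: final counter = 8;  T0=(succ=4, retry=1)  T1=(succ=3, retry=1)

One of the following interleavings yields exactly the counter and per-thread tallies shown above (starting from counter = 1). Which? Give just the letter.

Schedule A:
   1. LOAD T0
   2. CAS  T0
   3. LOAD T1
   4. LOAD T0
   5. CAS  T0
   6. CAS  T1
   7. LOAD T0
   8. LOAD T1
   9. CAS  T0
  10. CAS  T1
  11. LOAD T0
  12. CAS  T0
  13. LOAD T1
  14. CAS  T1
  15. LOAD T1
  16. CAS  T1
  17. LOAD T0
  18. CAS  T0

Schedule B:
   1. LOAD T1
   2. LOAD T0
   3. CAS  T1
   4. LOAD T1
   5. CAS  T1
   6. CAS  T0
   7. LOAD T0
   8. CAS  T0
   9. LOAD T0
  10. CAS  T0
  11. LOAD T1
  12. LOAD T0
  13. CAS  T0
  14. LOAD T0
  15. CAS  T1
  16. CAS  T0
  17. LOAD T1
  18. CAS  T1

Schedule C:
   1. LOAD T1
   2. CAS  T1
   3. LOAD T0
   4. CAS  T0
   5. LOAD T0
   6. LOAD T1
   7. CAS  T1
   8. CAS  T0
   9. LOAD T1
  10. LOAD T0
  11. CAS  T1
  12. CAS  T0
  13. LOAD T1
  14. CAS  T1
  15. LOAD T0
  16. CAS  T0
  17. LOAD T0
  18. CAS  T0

B

Run B:
step 1: T1 LOAD ⇒ load; ctr=1 reg=1
step 2: T0 LOAD ⇒ load; ctr=1 reg=1
step 3: T1 CAS ⇒ ok; ctr=2 reg=1
step 4: T1 LOAD ⇒ load; ctr=2 reg=2
step 5: T1 CAS ⇒ ok; ctr=3 reg=2
step 6: T0 CAS ⇒ retry; ctr=3 reg=1
step 7: T0 LOAD ⇒ load; ctr=3 reg=3
step 8: T0 CAS ⇒ ok; ctr=4 reg=3
step 9: T0 LOAD ⇒ load; ctr=4 reg=4
step 10: T0 CAS ⇒ ok; ctr=5 reg=4
step 11: T1 LOAD ⇒ load; ctr=5 reg=5
step 12: T0 LOAD ⇒ load; ctr=5 reg=5
step 13: T0 CAS ⇒ ok; ctr=6 reg=5
step 14: T0 LOAD ⇒ load; ctr=6 reg=6
step 15: T1 CAS ⇒ retry; ctr=6 reg=5
step 16: T0 CAS ⇒ ok; ctr=7 reg=6
step 17: T1 LOAD ⇒ load; ctr=7 reg=7
step 18: T1 CAS ⇒ ok; ctr=8 reg=7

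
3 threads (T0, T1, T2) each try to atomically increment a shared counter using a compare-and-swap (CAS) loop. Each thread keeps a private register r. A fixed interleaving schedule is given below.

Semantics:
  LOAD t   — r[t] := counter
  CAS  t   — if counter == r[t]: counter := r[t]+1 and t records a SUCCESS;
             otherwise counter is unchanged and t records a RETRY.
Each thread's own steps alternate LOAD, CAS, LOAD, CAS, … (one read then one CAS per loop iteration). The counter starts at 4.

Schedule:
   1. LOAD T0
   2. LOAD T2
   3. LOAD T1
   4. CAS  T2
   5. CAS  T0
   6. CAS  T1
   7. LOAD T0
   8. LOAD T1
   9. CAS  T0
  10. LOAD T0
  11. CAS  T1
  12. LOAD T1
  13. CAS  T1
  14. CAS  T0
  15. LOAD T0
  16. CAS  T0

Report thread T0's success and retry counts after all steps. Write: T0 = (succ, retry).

   1) LOAD T0:  M=4  r_T0=4
   2) LOAD T2:  M=4  r_T2=4
   3) LOAD T1:  M=4  r_T1=4
   4) CAS  T2:  M=5  r_T2=4 ✓
   5) CAS  T0:  M=5  r_T0=4 ✗
   6) CAS  T1:  M=5  r_T1=4 ✗
   7) LOAD T0:  M=5  r_T0=5
   8) LOAD T1:  M=5  r_T1=5
   9) CAS  T0:  M=6  r_T0=5 ✓
  10) LOAD T0:  M=6  r_T0=6
  11) CAS  T1:  M=6  r_T1=5 ✗
  12) LOAD T1:  M=6  r_T1=6
  13) CAS  T1:  M=7  r_T1=6 ✓
  14) CAS  T0:  M=7  r_T0=6 ✗
  15) LOAD T0:  M=7  r_T0=7
  16) CAS  T0:  M=8  r_T0=7 ✓

T0 = (2, 2)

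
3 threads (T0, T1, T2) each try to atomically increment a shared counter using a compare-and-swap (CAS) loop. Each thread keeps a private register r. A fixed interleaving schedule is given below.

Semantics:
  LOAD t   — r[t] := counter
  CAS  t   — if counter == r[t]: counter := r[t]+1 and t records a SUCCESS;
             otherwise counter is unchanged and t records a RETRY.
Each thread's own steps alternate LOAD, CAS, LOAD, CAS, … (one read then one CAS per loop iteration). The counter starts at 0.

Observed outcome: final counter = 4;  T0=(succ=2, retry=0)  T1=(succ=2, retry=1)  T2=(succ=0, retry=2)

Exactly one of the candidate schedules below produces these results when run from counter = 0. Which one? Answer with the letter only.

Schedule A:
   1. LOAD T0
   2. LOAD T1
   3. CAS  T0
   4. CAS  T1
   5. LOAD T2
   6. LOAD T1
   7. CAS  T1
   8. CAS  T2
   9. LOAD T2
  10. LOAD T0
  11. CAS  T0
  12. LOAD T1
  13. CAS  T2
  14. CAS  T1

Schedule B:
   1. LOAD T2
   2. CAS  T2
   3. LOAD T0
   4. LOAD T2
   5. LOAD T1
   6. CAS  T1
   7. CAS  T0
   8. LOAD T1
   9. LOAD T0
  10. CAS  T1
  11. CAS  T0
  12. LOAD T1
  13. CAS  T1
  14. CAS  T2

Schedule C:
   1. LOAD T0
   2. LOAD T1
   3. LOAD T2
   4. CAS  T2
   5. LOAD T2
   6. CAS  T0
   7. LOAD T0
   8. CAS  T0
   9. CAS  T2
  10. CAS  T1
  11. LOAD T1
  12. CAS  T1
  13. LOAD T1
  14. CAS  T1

A

Run A:
[1] T0.load  rd  (counter 0, T0.r 0)
[2] T1.load  rd  (counter 0, T1.r 0)
[3] T0.cas  hit  (counter 1, T0.r 0)
[4] T1.cas  miss  (counter 1, T1.r 0)
[5] T2.load  rd  (counter 1, T2.r 1)
[6] T1.load  rd  (counter 1, T1.r 1)
[7] T1.cas  hit  (counter 2, T1.r 1)
[8] T2.cas  miss  (counter 2, T2.r 1)
[9] T2.load  rd  (counter 2, T2.r 2)
[10] T0.load  rd  (counter 2, T0.r 2)
[11] T0.cas  hit  (counter 3, T0.r 2)
[12] T1.load  rd  (counter 3, T1.r 3)
[13] T2.cas  miss  (counter 3, T2.r 2)
[14] T1.cas  hit  (counter 4, T1.r 3)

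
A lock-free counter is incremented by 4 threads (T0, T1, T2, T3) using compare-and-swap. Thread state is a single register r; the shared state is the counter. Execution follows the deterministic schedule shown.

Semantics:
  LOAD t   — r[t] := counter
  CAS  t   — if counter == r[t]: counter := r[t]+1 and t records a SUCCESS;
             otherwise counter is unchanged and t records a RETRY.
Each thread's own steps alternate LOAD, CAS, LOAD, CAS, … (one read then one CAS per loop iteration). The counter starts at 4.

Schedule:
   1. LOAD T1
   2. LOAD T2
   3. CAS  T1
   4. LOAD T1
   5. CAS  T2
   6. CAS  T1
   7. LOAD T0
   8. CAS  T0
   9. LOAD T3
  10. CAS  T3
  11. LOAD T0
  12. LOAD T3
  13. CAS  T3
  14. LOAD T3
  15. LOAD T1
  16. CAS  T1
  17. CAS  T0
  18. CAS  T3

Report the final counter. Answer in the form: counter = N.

counter = 10

#1 T1 reads 4
#2 T2 reads 4
#3 T1 CAS(4→5) writes; counter now 5
#4 T1 reads 5
#5 T2 CAS(4→5) fails; counter now 5
#6 T1 CAS(5→6) writes; counter now 6
#7 T0 reads 6
#8 T0 CAS(6→7) writes; counter now 7
#9 T3 reads 7
#10 T3 CAS(7→8) writes; counter now 8
#11 T0 reads 8
#12 T3 reads 8
#13 T3 CAS(8→9) writes; counter now 9
#14 T3 reads 9
#15 T1 reads 9
#16 T1 CAS(9→10) writes; counter now 10
#17 T0 CAS(8→9) fails; counter now 10
#18 T3 CAS(9→10) fails; counter now 10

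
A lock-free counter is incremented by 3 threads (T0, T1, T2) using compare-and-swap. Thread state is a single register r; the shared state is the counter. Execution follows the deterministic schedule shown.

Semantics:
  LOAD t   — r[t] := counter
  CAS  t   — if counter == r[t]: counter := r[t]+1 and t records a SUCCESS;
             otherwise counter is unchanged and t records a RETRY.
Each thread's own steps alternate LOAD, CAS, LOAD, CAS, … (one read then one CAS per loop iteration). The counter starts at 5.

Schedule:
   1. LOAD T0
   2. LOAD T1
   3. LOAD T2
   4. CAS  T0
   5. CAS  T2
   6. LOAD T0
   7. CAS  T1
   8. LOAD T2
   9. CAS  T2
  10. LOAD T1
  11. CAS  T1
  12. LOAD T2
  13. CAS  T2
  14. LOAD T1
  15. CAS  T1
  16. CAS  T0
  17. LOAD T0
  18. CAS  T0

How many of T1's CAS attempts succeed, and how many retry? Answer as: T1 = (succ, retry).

T1 = (2, 1)

#1 T0 reads 5
#2 T1 reads 5
#3 T2 reads 5
#4 T0 CAS(5→6) writes; counter now 6
#5 T2 CAS(5→6) fails; counter now 6
#6 T0 reads 6
#7 T1 CAS(5→6) fails; counter now 6
#8 T2 reads 6
#9 T2 CAS(6→7) writes; counter now 7
#10 T1 reads 7
#11 T1 CAS(7→8) writes; counter now 8
#12 T2 reads 8
#13 T2 CAS(8→9) writes; counter now 9
#14 T1 reads 9
#15 T1 CAS(9→10) writes; counter now 10
#16 T0 CAS(6→7) fails; counter now 10
#17 T0 reads 10
#18 T0 CAS(10→11) writes; counter now 11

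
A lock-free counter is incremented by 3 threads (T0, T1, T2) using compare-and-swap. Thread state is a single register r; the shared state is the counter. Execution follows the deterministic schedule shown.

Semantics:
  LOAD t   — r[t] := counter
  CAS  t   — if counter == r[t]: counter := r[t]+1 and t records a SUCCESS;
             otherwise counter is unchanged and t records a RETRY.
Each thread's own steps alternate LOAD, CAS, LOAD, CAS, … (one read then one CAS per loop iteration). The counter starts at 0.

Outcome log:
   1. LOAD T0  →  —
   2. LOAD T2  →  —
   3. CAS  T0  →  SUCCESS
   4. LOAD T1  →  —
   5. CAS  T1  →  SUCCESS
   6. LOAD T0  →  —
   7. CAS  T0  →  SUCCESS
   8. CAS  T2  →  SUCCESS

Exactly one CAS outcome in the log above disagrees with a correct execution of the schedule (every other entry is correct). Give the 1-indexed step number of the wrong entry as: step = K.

Correct run:
step 1: T0 LOAD ⇒ load; ctr=0 reg=0
step 2: T2 LOAD ⇒ load; ctr=0 reg=0
step 3: T0 CAS ⇒ ok; ctr=1 reg=0
step 4: T1 LOAD ⇒ load; ctr=1 reg=1
step 5: T1 CAS ⇒ ok; ctr=2 reg=1
step 6: T0 LOAD ⇒ load; ctr=2 reg=2
step 7: T0 CAS ⇒ ok; ctr=3 reg=2
step 8: T2 CAS ⇒ retry; ctr=3 reg=0
Flip is step 8.

step = 8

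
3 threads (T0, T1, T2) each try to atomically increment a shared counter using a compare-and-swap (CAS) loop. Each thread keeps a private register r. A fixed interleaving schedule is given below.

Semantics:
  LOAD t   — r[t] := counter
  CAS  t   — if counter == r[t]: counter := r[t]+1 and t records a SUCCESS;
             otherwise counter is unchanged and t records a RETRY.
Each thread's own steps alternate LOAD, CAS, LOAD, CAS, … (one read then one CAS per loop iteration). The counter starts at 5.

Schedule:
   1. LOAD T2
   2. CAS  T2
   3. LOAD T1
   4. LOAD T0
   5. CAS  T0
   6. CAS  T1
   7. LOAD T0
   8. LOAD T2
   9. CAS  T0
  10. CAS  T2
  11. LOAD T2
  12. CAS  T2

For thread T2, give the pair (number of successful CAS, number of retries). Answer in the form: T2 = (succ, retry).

1. LOAD T2 → mem=5 r[T2]=5 [LOAD]
2. CAS T2 → mem=6 r[T2]=5 [OK]
3. LOAD T1 → mem=6 r[T1]=6 [LOAD]
4. LOAD T0 → mem=6 r[T0]=6 [LOAD]
5. CAS T0 → mem=7 r[T0]=6 [OK]
6. CAS T1 → mem=7 r[T1]=6 [RETRY]
7. LOAD T0 → mem=7 r[T0]=7 [LOAD]
8. LOAD T2 → mem=7 r[T2]=7 [LOAD]
9. CAS T0 → mem=8 r[T0]=7 [OK]
10. CAS T2 → mem=8 r[T2]=7 [RETRY]
11. LOAD T2 → mem=8 r[T2]=8 [LOAD]
12. CAS T2 → mem=9 r[T2]=8 [OK]

T2 = (2, 1)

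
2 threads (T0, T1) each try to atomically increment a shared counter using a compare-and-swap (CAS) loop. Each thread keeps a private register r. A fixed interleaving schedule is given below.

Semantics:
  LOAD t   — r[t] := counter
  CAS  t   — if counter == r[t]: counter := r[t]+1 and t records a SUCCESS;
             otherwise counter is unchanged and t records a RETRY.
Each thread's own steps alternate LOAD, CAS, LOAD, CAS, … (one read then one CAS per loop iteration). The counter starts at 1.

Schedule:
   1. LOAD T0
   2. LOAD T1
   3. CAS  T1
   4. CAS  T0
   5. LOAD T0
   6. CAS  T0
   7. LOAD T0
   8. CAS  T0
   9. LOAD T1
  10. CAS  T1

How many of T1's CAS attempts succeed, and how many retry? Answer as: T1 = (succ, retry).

[1] T0.load  rd  (counter 1, T0.r 1)
[2] T1.load  rd  (counter 1, T1.r 1)
[3] T1.cas  hit  (counter 2, T1.r 1)
[4] T0.cas  miss  (counter 2, T0.r 1)
[5] T0.load  rd  (counter 2, T0.r 2)
[6] T0.cas  hit  (counter 3, T0.r 2)
[7] T0.load  rd  (counter 3, T0.r 3)
[8] T0.cas  hit  (counter 4, T0.r 3)
[9] T1.load  rd  (counter 4, T1.r 4)
[10] T1.cas  hit  (counter 5, T1.r 4)

T1 = (2, 0)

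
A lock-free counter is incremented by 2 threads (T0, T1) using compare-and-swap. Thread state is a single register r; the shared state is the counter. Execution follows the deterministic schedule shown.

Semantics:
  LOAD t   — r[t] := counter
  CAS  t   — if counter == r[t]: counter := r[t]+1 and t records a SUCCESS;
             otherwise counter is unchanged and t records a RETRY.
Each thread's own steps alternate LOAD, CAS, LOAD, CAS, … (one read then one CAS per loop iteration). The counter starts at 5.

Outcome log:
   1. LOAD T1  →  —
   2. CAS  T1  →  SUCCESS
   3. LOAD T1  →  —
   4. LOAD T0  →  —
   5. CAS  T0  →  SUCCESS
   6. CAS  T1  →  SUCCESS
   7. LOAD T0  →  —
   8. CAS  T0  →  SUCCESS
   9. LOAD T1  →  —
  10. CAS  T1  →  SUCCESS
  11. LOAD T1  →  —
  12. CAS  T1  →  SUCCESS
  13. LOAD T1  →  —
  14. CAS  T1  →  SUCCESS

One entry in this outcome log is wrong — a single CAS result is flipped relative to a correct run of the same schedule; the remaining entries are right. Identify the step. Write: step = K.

step = 6

Re-executing:
[1] T1.load  rd  (counter 5, T1.r 5)
[2] T1.cas  hit  (counter 6, T1.r 5)
[3] T1.load  rd  (counter 6, T1.r 6)
[4] T0.load  rd  (counter 6, T0.r 6)
[5] T0.cas  hit  (counter 7, T0.r 6)
[6] T1.cas  miss  (counter 7, T1.r 6)
[7] T0.load  rd  (counter 7, T0.r 7)
[8] T0.cas  hit  (counter 8, T0.r 7)
[9] T1.load  rd  (counter 8, T1.r 8)
[10] T1.cas  hit  (counter 9, T1.r 8)
[11] T1.load  rd  (counter 9, T1.r 9)
[12] T1.cas  hit  (counter 10, T1.r 9)
[13] T1.load  rd  (counter 10, T1.r 10)
[14] T1.cas  hit  (counter 11, T1.r 10)
Mismatch at 6.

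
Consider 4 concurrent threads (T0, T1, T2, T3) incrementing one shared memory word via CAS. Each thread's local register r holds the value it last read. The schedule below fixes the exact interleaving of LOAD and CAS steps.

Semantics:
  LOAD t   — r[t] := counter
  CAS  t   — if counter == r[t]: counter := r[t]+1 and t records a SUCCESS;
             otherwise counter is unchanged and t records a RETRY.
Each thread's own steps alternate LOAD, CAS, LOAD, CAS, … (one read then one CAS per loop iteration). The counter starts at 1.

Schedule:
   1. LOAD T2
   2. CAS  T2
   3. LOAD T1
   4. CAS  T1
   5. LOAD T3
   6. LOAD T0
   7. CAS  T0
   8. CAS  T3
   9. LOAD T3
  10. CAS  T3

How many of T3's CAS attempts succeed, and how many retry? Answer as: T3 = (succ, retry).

step 1: T2 LOAD ⇒ load; ctr=1 reg=1
step 2: T2 CAS ⇒ ok; ctr=2 reg=1
step 3: T1 LOAD ⇒ load; ctr=2 reg=2
step 4: T1 CAS ⇒ ok; ctr=3 reg=2
step 5: T3 LOAD ⇒ load; ctr=3 reg=3
step 6: T0 LOAD ⇒ load; ctr=3 reg=3
step 7: T0 CAS ⇒ ok; ctr=4 reg=3
step 8: T3 CAS ⇒ retry; ctr=4 reg=3
step 9: T3 LOAD ⇒ load; ctr=4 reg=4
step 10: T3 CAS ⇒ ok; ctr=5 reg=4

T3 = (1, 1)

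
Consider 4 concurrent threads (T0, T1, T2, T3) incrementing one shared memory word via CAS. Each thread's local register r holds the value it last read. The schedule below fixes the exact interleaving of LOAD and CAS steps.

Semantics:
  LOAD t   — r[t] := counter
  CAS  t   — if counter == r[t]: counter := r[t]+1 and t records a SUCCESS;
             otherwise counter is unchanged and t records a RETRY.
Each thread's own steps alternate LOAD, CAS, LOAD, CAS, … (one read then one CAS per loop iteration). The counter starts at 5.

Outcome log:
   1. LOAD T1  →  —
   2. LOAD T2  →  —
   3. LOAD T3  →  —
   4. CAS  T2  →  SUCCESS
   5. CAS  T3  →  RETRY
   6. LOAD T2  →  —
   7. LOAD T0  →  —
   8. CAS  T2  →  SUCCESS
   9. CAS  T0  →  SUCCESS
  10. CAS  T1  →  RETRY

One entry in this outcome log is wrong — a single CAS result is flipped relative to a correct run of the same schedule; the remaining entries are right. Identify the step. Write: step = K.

Re-executing:
   1) LOAD T1:  M=5  r_T1=5
   2) LOAD T2:  M=5  r_T2=5
   3) LOAD T3:  M=5  r_T3=5
   4) CAS  T2:  M=6  r_T2=5 ✓
   5) CAS  T3:  M=6  r_T3=5 ✗
   6) LOAD T2:  M=6  r_T2=6
   7) LOAD T0:  M=6  r_T0=6
   8) CAS  T2:  M=7  r_T2=6 ✓
   9) CAS  T0:  M=7  r_T0=6 ✗
  10) CAS  T1:  M=7  r_T1=5 ✗
Log disagrees first at step 9.

step = 9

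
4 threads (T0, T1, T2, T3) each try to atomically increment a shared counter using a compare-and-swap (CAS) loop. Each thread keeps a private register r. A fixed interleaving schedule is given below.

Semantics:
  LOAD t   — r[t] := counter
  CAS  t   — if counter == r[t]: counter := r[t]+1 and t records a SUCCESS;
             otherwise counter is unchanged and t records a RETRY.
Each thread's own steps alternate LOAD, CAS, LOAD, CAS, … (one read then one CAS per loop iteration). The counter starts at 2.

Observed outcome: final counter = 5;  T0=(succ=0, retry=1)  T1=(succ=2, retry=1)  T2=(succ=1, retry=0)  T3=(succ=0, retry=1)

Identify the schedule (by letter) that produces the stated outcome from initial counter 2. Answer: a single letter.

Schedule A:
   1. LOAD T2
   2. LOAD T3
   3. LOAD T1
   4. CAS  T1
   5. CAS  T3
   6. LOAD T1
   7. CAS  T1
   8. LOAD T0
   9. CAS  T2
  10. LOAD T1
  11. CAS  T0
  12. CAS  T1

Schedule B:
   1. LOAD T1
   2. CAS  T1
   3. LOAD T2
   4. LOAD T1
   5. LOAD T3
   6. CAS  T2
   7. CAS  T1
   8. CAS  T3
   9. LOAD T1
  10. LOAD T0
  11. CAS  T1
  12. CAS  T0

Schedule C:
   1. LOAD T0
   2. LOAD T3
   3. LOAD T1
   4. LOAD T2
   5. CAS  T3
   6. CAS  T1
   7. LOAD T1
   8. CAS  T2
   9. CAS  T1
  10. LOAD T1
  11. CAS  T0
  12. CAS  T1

B

Simulating candidate B:
step 1: T1 LOAD ⇒ load; ctr=2 reg=2
step 2: T1 CAS ⇒ ok; ctr=3 reg=2
step 3: T2 LOAD ⇒ load; ctr=3 reg=3
step 4: T1 LOAD ⇒ load; ctr=3 reg=3
step 5: T3 LOAD ⇒ load; ctr=3 reg=3
step 6: T2 CAS ⇒ ok; ctr=4 reg=3
step 7: T1 CAS ⇒ retry; ctr=4 reg=3
step 8: T3 CAS ⇒ retry; ctr=4 reg=3
step 9: T1 LOAD ⇒ load; ctr=4 reg=4
step 10: T0 LOAD ⇒ load; ctr=4 reg=4
step 11: T1 CAS ⇒ ok; ctr=5 reg=4
step 12: T0 CAS ⇒ retry; ctr=5 reg=4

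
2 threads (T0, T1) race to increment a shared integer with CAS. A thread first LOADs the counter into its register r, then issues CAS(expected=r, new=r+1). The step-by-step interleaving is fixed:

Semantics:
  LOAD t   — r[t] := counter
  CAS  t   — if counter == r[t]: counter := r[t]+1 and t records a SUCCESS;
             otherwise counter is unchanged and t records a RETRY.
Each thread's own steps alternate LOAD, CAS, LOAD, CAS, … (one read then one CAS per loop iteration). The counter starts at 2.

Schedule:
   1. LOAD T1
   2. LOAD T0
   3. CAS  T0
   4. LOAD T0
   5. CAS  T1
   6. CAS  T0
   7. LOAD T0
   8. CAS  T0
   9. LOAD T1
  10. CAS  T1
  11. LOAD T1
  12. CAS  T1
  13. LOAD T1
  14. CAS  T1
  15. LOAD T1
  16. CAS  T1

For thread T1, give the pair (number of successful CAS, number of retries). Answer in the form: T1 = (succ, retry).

1. LOAD T1 → mem=2 r[T1]=2 [LOAD]
2. LOAD T0 → mem=2 r[T0]=2 [LOAD]
3. CAS T0 → mem=3 r[T0]=2 [OK]
4. LOAD T0 → mem=3 r[T0]=3 [LOAD]
5. CAS T1 → mem=3 r[T1]=2 [RETRY]
6. CAS T0 → mem=4 r[T0]=3 [OK]
7. LOAD T0 → mem=4 r[T0]=4 [LOAD]
8. CAS T0 → mem=5 r[T0]=4 [OK]
9. LOAD T1 → mem=5 r[T1]=5 [LOAD]
10. CAS T1 → mem=6 r[T1]=5 [OK]
11. LOAD T1 → mem=6 r[T1]=6 [LOAD]
12. CAS T1 → mem=7 r[T1]=6 [OK]
13. LOAD T1 → mem=7 r[T1]=7 [LOAD]
14. CAS T1 → mem=8 r[T1]=7 [OK]
15. LOAD T1 → mem=8 r[T1]=8 [LOAD]
16. CAS T1 → mem=9 r[T1]=8 [OK]

T1 = (4, 1)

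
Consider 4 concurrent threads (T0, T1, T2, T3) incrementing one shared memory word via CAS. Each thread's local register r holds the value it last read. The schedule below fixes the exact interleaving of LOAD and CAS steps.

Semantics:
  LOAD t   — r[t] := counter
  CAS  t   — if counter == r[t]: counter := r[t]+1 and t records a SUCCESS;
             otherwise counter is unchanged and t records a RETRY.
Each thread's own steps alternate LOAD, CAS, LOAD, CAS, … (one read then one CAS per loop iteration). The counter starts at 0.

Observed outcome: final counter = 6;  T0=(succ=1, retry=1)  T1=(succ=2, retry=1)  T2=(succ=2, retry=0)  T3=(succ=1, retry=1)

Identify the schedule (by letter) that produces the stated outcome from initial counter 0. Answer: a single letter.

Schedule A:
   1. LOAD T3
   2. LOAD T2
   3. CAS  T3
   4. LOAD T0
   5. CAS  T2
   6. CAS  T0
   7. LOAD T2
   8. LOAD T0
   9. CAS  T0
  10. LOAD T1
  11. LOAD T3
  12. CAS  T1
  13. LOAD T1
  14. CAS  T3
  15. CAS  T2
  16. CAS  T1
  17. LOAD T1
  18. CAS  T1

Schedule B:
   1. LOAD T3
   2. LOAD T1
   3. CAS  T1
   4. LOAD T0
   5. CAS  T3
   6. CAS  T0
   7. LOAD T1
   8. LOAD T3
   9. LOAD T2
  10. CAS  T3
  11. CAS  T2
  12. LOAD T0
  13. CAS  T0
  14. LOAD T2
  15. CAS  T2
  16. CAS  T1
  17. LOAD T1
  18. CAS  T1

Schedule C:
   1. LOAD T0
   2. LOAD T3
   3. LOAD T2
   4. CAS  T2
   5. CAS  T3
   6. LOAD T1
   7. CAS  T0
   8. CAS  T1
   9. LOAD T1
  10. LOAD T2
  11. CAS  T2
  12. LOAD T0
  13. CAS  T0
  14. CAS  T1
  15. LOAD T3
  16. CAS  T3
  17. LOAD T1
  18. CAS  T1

C

Run C:
1. LOAD T0 → mem=0 r[T0]=0 [LOAD]
2. LOAD T3 → mem=0 r[T3]=0 [LOAD]
3. LOAD T2 → mem=0 r[T2]=0 [LOAD]
4. CAS T2 → mem=1 r[T2]=0 [OK]
5. CAS T3 → mem=1 r[T3]=0 [RETRY]
6. LOAD T1 → mem=1 r[T1]=1 [LOAD]
7. CAS T0 → mem=1 r[T0]=0 [RETRY]
8. CAS T1 → mem=2 r[T1]=1 [OK]
9. LOAD T1 → mem=2 r[T1]=2 [LOAD]
10. LOAD T2 → mem=2 r[T2]=2 [LOAD]
11. CAS T2 → mem=3 r[T2]=2 [OK]
12. LOAD T0 → mem=3 r[T0]=3 [LOAD]
13. CAS T0 → mem=4 r[T0]=3 [OK]
14. CAS T1 → mem=4 r[T1]=2 [RETRY]
15. LOAD T3 → mem=4 r[T3]=4 [LOAD]
16. CAS T3 → mem=5 r[T3]=4 [OK]
17. LOAD T1 → mem=5 r[T1]=5 [LOAD]
18. CAS T1 → mem=6 r[T1]=5 [OK]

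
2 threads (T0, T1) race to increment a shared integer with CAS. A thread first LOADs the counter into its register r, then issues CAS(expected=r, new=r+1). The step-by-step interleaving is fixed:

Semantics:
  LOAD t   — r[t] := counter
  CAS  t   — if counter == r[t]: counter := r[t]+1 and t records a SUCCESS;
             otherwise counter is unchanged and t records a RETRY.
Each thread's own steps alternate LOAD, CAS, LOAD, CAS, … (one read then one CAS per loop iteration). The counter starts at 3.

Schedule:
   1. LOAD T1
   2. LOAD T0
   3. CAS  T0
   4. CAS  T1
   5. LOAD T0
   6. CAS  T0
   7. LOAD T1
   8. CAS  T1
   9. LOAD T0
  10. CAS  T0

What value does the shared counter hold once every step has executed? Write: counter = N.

1. LOAD T1 → mem=3 r[T1]=3 [LOAD]
2. LOAD T0 → mem=3 r[T0]=3 [LOAD]
3. CAS T0 → mem=4 r[T0]=3 [OK]
4. CAS T1 → mem=4 r[T1]=3 [RETRY]
5. LOAD T0 → mem=4 r[T0]=4 [LOAD]
6. CAS T0 → mem=5 r[T0]=4 [OK]
7. LOAD T1 → mem=5 r[T1]=5 [LOAD]
8. CAS T1 → mem=6 r[T1]=5 [OK]
9. LOAD T0 → mem=6 r[T0]=6 [LOAD]
10. CAS T0 → mem=7 r[T0]=6 [OK]

counter = 7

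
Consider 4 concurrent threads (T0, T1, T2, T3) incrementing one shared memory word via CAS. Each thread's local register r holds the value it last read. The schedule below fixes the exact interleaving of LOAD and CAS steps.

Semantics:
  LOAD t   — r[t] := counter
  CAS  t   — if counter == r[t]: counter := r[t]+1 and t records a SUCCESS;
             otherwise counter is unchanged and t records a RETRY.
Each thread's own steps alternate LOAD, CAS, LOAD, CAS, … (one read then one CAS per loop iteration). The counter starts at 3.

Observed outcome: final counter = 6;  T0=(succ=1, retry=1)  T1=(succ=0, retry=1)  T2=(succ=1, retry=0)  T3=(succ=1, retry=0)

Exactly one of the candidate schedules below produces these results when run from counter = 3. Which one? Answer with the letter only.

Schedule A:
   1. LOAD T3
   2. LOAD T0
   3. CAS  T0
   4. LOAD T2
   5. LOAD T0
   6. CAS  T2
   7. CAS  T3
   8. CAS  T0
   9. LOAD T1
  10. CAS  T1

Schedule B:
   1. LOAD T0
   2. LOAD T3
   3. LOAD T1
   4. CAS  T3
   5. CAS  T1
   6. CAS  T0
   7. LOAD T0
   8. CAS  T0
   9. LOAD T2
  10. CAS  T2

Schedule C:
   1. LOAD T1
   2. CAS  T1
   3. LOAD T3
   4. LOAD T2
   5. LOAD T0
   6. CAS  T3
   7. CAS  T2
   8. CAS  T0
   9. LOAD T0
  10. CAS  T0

B

Run B:
[1] T0.load  rd  (counter 3, T0.r 3)
[2] T3.load  rd  (counter 3, T3.r 3)
[3] T1.load  rd  (counter 3, T1.r 3)
[4] T3.cas  hit  (counter 4, T3.r 3)
[5] T1.cas  miss  (counter 4, T1.r 3)
[6] T0.cas  miss  (counter 4, T0.r 3)
[7] T0.load  rd  (counter 4, T0.r 4)
[8] T0.cas  hit  (counter 5, T0.r 4)
[9] T2.load  rd  (counter 5, T2.r 5)
[10] T2.cas  hit  (counter 6, T2.r 5)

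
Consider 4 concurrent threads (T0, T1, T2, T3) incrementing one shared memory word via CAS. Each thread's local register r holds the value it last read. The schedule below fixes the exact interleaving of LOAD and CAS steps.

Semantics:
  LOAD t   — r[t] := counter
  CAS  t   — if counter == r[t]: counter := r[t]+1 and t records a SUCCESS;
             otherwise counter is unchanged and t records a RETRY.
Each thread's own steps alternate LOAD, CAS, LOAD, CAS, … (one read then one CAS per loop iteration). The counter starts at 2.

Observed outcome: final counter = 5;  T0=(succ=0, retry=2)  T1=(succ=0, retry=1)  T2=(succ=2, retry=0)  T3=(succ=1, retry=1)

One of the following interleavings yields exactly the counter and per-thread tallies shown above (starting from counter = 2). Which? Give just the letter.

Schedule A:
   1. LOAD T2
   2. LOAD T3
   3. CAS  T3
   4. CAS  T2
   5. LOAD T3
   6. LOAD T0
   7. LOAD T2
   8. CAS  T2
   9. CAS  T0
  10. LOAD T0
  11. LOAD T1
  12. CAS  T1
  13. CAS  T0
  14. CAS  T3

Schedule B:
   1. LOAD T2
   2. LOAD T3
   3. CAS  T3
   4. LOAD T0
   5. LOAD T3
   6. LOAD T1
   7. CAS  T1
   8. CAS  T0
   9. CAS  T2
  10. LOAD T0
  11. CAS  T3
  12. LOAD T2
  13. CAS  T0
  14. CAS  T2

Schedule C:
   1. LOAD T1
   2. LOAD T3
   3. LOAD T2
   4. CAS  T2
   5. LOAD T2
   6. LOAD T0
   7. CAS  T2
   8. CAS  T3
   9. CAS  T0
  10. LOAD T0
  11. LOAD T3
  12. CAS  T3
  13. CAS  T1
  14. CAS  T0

Tracing schedule C:
#1 T1 reads 2
#2 T3 reads 2
#3 T2 reads 2
#4 T2 CAS(2→3) writes; counter now 3
#5 T2 reads 3
#6 T0 reads 3
#7 T2 CAS(3→4) writes; counter now 4
#8 T3 CAS(2→3) fails; counter now 4
#9 T0 CAS(3→4) fails; counter now 4
#10 T0 reads 4
#11 T3 reads 4
#12 T3 CAS(4→5) writes; counter now 5
#13 T1 CAS(2→3) fails; counter now 5
#14 T0 CAS(4→5) fails; counter now 5

C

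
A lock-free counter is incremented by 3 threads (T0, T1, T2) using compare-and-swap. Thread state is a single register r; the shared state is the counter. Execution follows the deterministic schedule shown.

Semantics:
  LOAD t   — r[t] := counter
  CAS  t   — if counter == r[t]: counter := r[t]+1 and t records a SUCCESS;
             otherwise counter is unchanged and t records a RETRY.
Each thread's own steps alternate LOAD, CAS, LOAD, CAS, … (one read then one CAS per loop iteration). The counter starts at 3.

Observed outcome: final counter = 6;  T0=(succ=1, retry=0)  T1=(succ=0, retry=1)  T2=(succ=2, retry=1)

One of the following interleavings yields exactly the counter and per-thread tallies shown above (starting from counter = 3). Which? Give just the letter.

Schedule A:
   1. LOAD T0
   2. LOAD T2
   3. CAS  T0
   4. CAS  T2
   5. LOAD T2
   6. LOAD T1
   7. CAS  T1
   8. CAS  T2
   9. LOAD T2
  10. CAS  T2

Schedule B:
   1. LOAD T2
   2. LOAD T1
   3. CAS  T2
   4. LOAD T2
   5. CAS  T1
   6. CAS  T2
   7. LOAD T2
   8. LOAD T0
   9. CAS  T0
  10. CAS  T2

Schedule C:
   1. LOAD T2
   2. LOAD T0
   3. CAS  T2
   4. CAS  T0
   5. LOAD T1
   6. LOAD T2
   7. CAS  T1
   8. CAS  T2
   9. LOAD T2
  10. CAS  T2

B

Simulating candidate B:
step 1: T2 LOAD ⇒ load; ctr=3 reg=3
step 2: T1 LOAD ⇒ load; ctr=3 reg=3
step 3: T2 CAS ⇒ ok; ctr=4 reg=3
step 4: T2 LOAD ⇒ load; ctr=4 reg=4
step 5: T1 CAS ⇒ retry; ctr=4 reg=3
step 6: T2 CAS ⇒ ok; ctr=5 reg=4
step 7: T2 LOAD ⇒ load; ctr=5 reg=5
step 8: T0 LOAD ⇒ load; ctr=5 reg=5
step 9: T0 CAS ⇒ ok; ctr=6 reg=5
step 10: T2 CAS ⇒ retry; ctr=6 reg=5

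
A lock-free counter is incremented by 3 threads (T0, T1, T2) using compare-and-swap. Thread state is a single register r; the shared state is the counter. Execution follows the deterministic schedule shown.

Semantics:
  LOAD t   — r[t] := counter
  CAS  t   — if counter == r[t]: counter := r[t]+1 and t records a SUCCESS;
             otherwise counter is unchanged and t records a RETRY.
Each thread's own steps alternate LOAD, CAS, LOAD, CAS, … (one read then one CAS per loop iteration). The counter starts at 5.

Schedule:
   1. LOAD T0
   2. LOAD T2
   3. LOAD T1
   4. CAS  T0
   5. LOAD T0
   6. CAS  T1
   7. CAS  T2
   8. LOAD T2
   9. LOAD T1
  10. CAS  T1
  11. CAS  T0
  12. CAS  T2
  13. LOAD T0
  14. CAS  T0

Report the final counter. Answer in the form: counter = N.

1. LOAD T0 → mem=5 r[T0]=5 [LOAD]
2. LOAD T2 → mem=5 r[T2]=5 [LOAD]
3. LOAD T1 → mem=5 r[T1]=5 [LOAD]
4. CAS T0 → mem=6 r[T0]=5 [OK]
5. LOAD T0 → mem=6 r[T0]=6 [LOAD]
6. CAS T1 → mem=6 r[T1]=5 [RETRY]
7. CAS T2 → mem=6 r[T2]=5 [RETRY]
8. LOAD T2 → mem=6 r[T2]=6 [LOAD]
9. LOAD T1 → mem=6 r[T1]=6 [LOAD]
10. CAS T1 → mem=7 r[T1]=6 [OK]
11. CAS T0 → mem=7 r[T0]=6 [RETRY]
12. CAS T2 → mem=7 r[T2]=6 [RETRY]
13. LOAD T0 → mem=7 r[T0]=7 [LOAD]
14. CAS T0 → mem=8 r[T0]=7 [OK]

counter = 8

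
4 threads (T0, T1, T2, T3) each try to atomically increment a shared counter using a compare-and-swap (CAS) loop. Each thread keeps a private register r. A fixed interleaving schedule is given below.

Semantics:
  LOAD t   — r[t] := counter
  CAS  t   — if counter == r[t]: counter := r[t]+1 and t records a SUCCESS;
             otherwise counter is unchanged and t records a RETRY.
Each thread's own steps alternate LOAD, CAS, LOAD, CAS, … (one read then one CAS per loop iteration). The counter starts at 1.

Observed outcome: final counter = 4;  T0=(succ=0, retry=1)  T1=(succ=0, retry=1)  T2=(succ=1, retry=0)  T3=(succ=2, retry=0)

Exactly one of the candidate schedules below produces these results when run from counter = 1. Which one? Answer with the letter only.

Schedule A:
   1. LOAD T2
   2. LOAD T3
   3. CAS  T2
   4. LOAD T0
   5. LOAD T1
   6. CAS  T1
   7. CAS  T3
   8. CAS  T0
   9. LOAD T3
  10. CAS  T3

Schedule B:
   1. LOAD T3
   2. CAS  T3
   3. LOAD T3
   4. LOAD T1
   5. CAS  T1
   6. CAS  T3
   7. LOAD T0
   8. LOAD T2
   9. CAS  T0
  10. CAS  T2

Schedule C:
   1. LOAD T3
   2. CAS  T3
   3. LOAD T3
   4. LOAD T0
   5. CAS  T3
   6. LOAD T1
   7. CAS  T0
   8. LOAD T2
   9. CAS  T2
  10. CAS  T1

C

Tracing schedule C:
#1 T3 reads 1
#2 T3 CAS(1→2) writes; counter now 2
#3 T3 reads 2
#4 T0 reads 2
#5 T3 CAS(2→3) writes; counter now 3
#6 T1 reads 3
#7 T0 CAS(2→3) fails; counter now 3
#8 T2 reads 3
#9 T2 CAS(3→4) writes; counter now 4
#10 T1 CAS(3→4) fails; counter now 4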